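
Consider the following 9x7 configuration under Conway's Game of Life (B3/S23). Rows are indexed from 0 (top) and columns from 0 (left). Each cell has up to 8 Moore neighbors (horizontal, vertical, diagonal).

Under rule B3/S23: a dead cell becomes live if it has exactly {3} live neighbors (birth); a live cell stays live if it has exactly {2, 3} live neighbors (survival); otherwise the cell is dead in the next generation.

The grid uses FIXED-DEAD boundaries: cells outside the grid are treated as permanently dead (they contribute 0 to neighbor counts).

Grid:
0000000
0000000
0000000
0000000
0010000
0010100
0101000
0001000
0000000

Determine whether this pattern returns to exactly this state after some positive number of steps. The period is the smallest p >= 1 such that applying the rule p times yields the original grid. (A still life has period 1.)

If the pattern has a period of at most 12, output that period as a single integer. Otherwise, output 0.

Simulating and comparing each generation to the original:
Gen 0 (original, given above): 6 live cells
Gen 1: 6 live cells, differs from original
Gen 2: 6 live cells, MATCHES original -> period = 2

Answer: 2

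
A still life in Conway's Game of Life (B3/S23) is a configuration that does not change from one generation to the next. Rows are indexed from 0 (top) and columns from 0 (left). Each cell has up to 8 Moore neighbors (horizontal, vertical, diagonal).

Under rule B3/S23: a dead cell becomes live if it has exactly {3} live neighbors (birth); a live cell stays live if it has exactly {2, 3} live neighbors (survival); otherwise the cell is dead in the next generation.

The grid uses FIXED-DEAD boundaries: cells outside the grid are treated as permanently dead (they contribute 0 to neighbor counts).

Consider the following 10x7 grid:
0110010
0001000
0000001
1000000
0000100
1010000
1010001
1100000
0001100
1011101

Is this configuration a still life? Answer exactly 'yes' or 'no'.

Answer: no

Derivation:
Compute generation 1 and compare to generation 0 (given above):
Generation 1:
0010000
0010000
0000000
0000000
0100000
0001000
1010000
1111000
1000110
0010110
Cell (0,1) differs: gen0=1 vs gen1=0 -> NOT a still life.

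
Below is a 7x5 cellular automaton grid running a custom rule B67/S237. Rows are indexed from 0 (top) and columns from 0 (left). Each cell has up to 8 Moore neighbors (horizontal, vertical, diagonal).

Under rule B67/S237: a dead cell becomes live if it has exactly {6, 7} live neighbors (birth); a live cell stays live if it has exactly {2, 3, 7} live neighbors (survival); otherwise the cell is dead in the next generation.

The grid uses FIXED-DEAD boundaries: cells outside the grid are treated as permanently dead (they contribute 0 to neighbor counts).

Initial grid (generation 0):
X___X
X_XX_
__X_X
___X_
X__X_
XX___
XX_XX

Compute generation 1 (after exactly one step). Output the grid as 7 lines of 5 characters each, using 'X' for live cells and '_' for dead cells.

Answer: _____
__X__
__X_X
___X_
X____
_____
XX___

Derivation:
Simulating step by step:
Generation 0 (given above): 16 live cells
Generation 1: 7 live cells
(generation 1 grid is the final answer)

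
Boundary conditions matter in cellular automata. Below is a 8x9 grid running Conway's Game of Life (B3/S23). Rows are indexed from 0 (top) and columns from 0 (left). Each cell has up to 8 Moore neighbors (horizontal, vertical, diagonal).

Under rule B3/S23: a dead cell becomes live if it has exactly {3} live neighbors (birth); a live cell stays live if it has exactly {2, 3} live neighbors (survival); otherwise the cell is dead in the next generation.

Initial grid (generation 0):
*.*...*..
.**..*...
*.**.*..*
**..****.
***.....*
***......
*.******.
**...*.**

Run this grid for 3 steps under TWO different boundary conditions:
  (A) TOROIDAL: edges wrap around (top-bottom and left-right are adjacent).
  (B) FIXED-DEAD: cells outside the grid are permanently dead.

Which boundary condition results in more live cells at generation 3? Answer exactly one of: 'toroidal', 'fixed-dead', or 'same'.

Answer: toroidal

Derivation:
Under TOROIDAL boundary, generation 3:
....*..**
...**..**
..**.....
..***....
.........
.......**
.......**
...**.***
Population = 21

Under FIXED-DEAD boundary, generation 3:
.....**..
..**.**..
...*.*.*.
..***....
.........
.........
.*.......
.**......
Population = 15

Comparison: toroidal=21, fixed-dead=15 -> toroidal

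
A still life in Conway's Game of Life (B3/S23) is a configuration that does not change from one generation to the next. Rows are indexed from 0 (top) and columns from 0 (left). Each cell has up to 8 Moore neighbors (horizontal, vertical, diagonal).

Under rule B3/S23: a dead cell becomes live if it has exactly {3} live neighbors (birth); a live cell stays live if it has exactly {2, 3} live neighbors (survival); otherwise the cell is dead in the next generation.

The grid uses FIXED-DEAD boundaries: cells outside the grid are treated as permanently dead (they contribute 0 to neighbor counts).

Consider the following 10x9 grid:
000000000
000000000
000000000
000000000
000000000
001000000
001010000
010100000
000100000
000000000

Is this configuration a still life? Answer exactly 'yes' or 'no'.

Compute generation 1 and compare to generation 0 (given above):
Generation 1:
000000000
000000000
000000000
000000000
000000000
000100000
011000000
000110000
001000000
000000000
Cell (5,2) differs: gen0=1 vs gen1=0 -> NOT a still life.

Answer: no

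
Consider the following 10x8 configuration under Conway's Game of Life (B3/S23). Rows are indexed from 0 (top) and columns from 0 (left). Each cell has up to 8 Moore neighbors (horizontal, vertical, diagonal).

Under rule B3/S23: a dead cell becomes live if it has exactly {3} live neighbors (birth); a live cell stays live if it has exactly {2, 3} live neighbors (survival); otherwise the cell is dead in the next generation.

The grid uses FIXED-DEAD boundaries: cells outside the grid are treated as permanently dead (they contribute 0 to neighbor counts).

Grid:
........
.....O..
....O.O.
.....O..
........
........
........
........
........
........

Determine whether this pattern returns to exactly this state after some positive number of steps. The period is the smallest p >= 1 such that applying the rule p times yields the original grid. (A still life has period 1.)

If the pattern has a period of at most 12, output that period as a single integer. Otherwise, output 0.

Answer: 1

Derivation:
Simulating and comparing each generation to the original:
Gen 0 (original, given above): 4 live cells
Gen 1: 4 live cells, MATCHES original -> period = 1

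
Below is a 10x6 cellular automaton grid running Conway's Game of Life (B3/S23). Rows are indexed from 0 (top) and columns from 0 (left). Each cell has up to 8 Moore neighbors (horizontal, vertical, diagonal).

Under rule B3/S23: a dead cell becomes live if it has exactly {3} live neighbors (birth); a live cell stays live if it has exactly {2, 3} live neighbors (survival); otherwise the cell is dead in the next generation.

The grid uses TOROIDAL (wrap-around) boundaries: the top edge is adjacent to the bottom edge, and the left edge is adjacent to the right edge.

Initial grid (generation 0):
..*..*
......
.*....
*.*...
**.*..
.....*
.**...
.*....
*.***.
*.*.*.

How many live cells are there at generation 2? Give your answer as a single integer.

Simulating step by step:
Generation 0 (given above): 19 live cells
Generation 1: 20 live cells
.*.*.*
......
.*....
*.*...
***..*
......
***...
*.....
*.*.*.
*.*.*.
Generation 2: 24 live cells
******
*.*...
.*....
..*..*
*.*..*
.....*
**....
*.**..
*.....
*.*.*.
Population at generation 2: 24

Answer: 24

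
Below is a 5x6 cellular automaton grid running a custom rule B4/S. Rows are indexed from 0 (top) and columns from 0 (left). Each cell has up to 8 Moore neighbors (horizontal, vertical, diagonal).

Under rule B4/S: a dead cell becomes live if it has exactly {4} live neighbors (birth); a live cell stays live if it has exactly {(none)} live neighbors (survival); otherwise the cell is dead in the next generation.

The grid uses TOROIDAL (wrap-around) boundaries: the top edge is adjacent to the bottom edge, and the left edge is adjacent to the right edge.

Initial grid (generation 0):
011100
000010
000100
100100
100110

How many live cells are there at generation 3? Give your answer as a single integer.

Answer: 0

Derivation:
Simulating step by step:
Generation 0 (given above): 10 live cells
Generation 1: 5 live cells
000010
001100
000000
000010
010000
Generation 2: 0 live cells
000000
000000
000000
000000
000000
Generation 3: 0 live cells
000000
000000
000000
000000
000000
Population at generation 3: 0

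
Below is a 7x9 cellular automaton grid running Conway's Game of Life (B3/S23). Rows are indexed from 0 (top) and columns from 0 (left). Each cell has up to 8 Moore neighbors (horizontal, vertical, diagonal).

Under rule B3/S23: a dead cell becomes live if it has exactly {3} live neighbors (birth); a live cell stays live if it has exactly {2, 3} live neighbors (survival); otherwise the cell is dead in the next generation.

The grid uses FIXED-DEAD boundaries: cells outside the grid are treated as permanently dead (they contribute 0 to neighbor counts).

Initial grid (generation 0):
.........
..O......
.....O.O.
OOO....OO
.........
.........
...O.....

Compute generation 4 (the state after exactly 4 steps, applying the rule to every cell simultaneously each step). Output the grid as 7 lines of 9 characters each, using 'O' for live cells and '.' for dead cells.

Answer: .........
.......O.
......O.O
......O.O
.......O.
.........
.........

Derivation:
Simulating step by step:
Generation 0 (given above): 9 live cells
Generation 1: 9 live cells
.........
.........
..O...OOO
.O....OOO
.O.......
.........
.........
Generation 2: 8 live cells
.........
.......O.
......O.O
.OO...O.O
.......O.
.........
.........
Generation 3: 6 live cells
.........
.......O.
......O.O
......O.O
.......O.
.........
.........
Generation 4: 6 live cells
(generation 4 grid is the final answer)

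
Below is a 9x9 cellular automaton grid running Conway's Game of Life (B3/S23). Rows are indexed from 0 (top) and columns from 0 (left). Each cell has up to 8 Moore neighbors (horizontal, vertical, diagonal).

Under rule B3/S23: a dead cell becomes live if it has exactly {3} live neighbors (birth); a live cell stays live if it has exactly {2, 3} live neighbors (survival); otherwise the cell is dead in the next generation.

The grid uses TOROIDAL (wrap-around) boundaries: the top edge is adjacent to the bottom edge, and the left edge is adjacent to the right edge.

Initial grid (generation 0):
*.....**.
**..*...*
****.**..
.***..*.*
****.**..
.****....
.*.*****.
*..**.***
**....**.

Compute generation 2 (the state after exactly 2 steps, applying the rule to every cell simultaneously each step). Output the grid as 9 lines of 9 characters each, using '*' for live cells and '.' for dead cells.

Answer: ....**...
....*....
....**...
.........
......***
.......*.
.........
..*......
.........

Derivation:
Simulating step by step:
Generation 0 (given above): 44 live cells
Generation 1: 14 live cells
.....**..
...**....
.....**..
........*
.....***.
.......*.
.*.......
...*.....
.*.......
Generation 2: 10 live cells
(generation 2 grid is the final answer)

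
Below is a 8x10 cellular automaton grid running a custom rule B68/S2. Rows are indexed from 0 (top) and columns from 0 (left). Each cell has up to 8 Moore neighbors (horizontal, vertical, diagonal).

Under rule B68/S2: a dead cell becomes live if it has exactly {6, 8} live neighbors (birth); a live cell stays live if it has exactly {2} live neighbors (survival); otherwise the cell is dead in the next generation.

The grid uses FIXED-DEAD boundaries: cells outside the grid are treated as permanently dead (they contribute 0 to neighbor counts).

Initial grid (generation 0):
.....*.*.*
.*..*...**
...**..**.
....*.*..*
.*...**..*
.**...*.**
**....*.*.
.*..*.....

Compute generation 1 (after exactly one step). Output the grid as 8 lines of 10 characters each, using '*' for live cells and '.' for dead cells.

Answer: .........*
..........
..........
.........*
.*........
..........
........*.
.*........

Derivation:
Simulating step by step:
Generation 0 (given above): 29 live cells
Generation 1: 5 live cells
(generation 1 grid is the final answer)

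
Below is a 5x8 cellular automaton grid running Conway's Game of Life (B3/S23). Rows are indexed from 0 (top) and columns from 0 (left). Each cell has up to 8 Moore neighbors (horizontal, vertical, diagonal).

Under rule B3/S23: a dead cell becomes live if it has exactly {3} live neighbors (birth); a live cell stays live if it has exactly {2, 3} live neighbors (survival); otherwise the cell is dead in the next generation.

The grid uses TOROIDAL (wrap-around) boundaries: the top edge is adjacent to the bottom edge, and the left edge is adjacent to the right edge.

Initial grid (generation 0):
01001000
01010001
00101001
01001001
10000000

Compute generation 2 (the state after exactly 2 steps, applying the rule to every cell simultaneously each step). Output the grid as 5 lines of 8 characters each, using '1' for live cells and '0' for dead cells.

Simulating step by step:
Generation 0 (given above): 12 live cells
Generation 1: 15 live cells
01100000
01011000
01101011
01010001
11000000
Generation 2: 11 live cells
(generation 2 grid is the final answer)

Answer: 00010000
00001100
01001111
00010011
00000000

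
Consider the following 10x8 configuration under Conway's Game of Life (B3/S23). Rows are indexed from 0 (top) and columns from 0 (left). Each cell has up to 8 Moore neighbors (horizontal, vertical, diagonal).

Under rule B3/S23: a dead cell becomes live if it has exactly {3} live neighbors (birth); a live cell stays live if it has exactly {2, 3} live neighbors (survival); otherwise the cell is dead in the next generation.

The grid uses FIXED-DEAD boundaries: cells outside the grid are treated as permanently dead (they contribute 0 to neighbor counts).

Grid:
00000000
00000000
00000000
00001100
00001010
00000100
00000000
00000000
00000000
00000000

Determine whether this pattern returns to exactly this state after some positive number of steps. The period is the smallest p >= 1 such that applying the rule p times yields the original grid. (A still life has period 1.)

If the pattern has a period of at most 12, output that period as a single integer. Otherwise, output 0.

Answer: 1

Derivation:
Simulating and comparing each generation to the original:
Gen 0 (original, given above): 5 live cells
Gen 1: 5 live cells, MATCHES original -> period = 1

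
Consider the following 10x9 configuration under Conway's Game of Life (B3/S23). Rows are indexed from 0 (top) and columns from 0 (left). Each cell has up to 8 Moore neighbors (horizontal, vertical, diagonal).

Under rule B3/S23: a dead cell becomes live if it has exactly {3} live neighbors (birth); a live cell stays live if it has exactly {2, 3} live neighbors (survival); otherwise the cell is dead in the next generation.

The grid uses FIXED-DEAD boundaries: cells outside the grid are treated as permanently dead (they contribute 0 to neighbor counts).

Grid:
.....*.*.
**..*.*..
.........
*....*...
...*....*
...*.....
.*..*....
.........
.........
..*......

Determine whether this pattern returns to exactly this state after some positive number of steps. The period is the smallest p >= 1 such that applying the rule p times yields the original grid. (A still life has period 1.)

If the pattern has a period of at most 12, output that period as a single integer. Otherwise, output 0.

Answer: 0

Derivation:
Simulating and comparing each generation to the original:
Gen 0 (original, given above): 14 live cells
Gen 1: 11 live cells, differs from original
Gen 2: 9 live cells, differs from original
Gen 3: 10 live cells, differs from original
Gen 4: 11 live cells, differs from original
Gen 5: 11 live cells, differs from original
Gen 6: 10 live cells, differs from original
Gen 7: 12 live cells, differs from original
Gen 8: 10 live cells, differs from original
Gen 9: 8 live cells, differs from original
Gen 10: 5 live cells, differs from original
Gen 11: 2 live cells, differs from original
Gen 12: 0 live cells, differs from original
No period found within 12 steps.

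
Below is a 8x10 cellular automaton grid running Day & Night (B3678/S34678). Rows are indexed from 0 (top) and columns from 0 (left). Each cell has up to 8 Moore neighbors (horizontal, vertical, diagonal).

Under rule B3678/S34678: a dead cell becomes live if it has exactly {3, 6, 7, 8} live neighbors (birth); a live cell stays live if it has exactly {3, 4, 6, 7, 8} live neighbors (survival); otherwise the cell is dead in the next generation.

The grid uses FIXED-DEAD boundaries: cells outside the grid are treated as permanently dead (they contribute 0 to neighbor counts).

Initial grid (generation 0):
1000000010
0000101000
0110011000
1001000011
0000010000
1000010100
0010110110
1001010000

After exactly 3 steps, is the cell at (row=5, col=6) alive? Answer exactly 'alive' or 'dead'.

Answer: alive

Derivation:
Simulating step by step:
Generation 0 (given above): 24 live cells
Generation 1: 21 live cells
0000000000
0100000100
0001110100
0110111000
0000101010
0000010010
0101110000
0000001000
Generation 2: 21 live cells
0000000000
0000101000
0101110000
0000011000
0001111000
0001011100
0000111000
0000110000
Generation 3: 20 live cells
0000000000
0001100000
0000100000
0010111000
0000011000
0001111100
0001010100
0000111000

Cell (5,6) at generation 3: 1 -> alive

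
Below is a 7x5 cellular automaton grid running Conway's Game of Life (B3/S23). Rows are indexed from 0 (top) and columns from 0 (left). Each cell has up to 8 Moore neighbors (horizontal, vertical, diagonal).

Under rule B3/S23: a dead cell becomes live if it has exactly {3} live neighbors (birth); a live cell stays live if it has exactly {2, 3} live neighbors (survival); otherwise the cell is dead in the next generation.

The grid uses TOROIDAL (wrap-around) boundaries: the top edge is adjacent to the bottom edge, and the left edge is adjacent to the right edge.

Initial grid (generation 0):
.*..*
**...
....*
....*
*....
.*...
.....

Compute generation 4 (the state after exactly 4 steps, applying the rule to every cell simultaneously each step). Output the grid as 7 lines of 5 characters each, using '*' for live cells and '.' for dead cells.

Simulating step by step:
Generation 0 (given above): 8 live cells
Generation 1: 8 live cells
.*...
.*..*
....*
*...*
*....
.....
*....
Generation 2: 7 live cells
.*...
.....
...**
*...*
*...*
.....
.....
Generation 3: 5 live cells
.....
.....
*..**
.....
*...*
.....
.....
Generation 4: 3 live cells
(generation 4 grid is the final answer)

Answer: .....
....*
....*
...*.
.....
.....
.....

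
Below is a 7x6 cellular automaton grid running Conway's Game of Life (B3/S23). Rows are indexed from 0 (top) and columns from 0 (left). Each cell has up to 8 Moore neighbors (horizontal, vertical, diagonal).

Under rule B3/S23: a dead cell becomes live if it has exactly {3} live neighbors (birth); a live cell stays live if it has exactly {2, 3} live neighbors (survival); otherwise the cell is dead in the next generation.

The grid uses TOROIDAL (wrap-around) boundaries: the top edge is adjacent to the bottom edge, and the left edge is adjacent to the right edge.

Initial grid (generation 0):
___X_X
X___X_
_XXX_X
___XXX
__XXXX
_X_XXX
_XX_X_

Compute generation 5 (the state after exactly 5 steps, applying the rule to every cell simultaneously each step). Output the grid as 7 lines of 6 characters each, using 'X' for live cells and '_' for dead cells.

Answer: ______
__XX__
_X_XX_
______
______
______
______

Derivation:
Simulating step by step:
Generation 0 (given above): 22 live cells
Generation 1: 12 live cells
XXXX_X
XX____
_XX___
_X____
______
_X____
_X____
Generation 2: 6 live cells
_____X
___X_X
__X___
_XX___
______
______
______
Generation 3: 7 live cells
____X_
____X_
_XXX__
_XX___
______
______
______
Generation 4: 6 live cells
______
__X_X_
_X_X__
_X_X__
______
______
______
Generation 5: 5 live cells
(generation 5 grid is the final answer)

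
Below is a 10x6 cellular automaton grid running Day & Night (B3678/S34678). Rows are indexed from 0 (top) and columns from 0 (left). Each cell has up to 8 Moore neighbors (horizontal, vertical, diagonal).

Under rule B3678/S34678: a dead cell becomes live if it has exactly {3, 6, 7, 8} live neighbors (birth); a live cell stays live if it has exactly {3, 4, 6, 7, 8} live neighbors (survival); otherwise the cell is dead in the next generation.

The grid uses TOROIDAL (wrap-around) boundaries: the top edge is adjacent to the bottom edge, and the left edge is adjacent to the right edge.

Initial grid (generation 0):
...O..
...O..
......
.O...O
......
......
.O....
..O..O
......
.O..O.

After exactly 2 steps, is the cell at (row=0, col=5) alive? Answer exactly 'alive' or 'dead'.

Answer: dead

Derivation:
Simulating step by step:
Generation 0 (given above): 9 live cells
Generation 1: 2 live cells
..O.O.
......
......
......
......
......
......
......
......
......
Generation 2: 0 live cells
......
......
......
......
......
......
......
......
......
......

Cell (0,5) at generation 2: 0 -> dead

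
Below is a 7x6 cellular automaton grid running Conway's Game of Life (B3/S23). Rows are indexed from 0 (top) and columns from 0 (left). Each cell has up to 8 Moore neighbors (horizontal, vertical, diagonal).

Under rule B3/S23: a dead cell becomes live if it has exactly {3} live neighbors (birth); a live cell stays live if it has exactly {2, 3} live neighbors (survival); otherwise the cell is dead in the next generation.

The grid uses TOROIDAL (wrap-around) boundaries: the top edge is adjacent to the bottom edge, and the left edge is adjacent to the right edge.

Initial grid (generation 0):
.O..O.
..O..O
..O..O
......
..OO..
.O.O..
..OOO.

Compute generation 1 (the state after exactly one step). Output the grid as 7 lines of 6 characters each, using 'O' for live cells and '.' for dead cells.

Answer: .O..OO
OOOOOO
......
..OO..
..OO..
.O....
.O..O.

Derivation:
Simulating step by step:
Generation 0 (given above): 13 live cells
Generation 1: 16 live cells
(generation 1 grid is the final answer)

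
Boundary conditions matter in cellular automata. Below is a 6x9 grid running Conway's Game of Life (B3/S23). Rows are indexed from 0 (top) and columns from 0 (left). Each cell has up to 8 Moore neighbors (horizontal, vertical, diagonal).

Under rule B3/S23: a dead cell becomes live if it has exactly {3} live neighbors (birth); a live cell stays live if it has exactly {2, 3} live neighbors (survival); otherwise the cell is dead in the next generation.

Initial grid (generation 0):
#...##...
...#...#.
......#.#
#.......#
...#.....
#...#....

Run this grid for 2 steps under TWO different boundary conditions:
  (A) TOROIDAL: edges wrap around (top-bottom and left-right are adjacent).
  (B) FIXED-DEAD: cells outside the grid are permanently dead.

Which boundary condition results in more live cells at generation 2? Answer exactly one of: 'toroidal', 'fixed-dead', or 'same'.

Under TOROIDAL boundary, generation 2:
........#
...#..#..
.....#...
.#.....#.
#...#..#.
#..#.#..#
Population = 13

Under FIXED-DEAD boundary, generation 2:
....#.#..
....####.
.....#..#
.........
.........
.........
Population = 8

Comparison: toroidal=13, fixed-dead=8 -> toroidal

Answer: toroidal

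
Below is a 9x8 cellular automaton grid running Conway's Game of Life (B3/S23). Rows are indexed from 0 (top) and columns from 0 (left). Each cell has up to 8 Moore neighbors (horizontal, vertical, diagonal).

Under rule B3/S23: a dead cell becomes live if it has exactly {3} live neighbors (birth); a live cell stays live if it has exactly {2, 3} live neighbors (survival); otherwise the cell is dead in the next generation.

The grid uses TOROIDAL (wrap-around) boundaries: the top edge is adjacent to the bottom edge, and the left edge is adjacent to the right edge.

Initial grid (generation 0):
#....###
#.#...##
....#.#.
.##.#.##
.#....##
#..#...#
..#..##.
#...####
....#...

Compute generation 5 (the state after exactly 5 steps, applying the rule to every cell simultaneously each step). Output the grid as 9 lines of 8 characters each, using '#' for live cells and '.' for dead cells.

Answer: ....#.#.
#...##.#
#.#.....
#.#.....
.##.....
.##.#...
..#.#...
#...###.
#....##.

Derivation:
Simulating step by step:
Generation 0 (given above): 30 live cells
Generation 1: 22 live cells
##...#..
##......
..#.....
.###....
.#.#.#..
###..#..
.#.#....
...##..#
....#...
Generation 2: 21 live cells
##......
#.#.....
#..#....
.#.##...
...#....
#..#....
.#.#....
..###...
#..###..
Generation 3: 21 live cells
#.###..#
#.#....#
#..##...
...##...
...#....
...##...
.#......
.#...#..
#....#..
Generation 4: 25 live cells
..###.#.
..#.....
###.#..#
..#.....
..#.....
..###...
..#.#...
##......
#.##.###
Generation 5: 24 live cells
(generation 5 grid is the final answer)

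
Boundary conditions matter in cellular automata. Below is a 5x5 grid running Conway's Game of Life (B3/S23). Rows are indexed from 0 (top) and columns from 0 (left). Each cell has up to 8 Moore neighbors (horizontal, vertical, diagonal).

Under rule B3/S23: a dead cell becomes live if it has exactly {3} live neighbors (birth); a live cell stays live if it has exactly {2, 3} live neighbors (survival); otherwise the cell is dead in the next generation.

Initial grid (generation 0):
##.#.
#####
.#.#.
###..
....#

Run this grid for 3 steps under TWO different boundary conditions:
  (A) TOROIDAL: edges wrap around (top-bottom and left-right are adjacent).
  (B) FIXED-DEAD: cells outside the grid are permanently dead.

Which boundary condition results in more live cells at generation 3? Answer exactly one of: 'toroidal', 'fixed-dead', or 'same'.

Answer: toroidal

Derivation:
Under TOROIDAL boundary, generation 3:
.....
#####
...##
.....
###..
Population = 10

Under FIXED-DEAD boundary, generation 3:
...##
..#.#
#...#
...#.
#....
Population = 8

Comparison: toroidal=10, fixed-dead=8 -> toroidal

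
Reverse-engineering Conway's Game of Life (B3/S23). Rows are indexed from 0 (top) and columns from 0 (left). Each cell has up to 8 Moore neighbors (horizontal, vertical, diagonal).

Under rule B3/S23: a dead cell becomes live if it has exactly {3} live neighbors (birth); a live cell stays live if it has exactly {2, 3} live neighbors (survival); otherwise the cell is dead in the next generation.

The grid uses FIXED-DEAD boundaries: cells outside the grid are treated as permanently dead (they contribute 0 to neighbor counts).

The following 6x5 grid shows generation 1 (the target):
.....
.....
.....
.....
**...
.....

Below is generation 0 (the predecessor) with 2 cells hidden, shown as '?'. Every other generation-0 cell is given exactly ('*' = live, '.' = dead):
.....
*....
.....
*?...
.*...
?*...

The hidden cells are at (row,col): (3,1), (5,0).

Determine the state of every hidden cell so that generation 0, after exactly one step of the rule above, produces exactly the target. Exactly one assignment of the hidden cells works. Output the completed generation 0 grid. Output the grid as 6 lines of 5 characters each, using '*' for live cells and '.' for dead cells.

Hidden generation-0 cells (in order): (3,1), (5,0).
A hidden cell only influences target cells in its own 3x3 neighborhood. Try each of the 2^2 = 4 assignments, step the completed generation 0 forward once under B3/S23, and compare with the target:
  (3,1)=. (5,0)=. -> step reproduces the target at every cell -> ACCEPT
  (3,1)=. (5,0)=* -> step gives (4,0)='.' but target has '*' -> reject
  (3,1)=* (5,0)=. -> step gives (2,0)='*' but target has '.' -> reject
  (3,1)=* (5,0)=* -> step gives (2,0)='*' but target has '.' -> reject
Unique solution: (3,1)=dead, (5,0)=dead.
Check: live-neighbor counts of every cell in the completed generation 0:
11000
01000
22000
12100
32200
21200
Applying B3/S23 to generation 0 with these counts gives:
.....
.....
.....
.....
**...
.....
which matches the target exactly.

Answer: .....
*....
.....
*....
.*...
.*...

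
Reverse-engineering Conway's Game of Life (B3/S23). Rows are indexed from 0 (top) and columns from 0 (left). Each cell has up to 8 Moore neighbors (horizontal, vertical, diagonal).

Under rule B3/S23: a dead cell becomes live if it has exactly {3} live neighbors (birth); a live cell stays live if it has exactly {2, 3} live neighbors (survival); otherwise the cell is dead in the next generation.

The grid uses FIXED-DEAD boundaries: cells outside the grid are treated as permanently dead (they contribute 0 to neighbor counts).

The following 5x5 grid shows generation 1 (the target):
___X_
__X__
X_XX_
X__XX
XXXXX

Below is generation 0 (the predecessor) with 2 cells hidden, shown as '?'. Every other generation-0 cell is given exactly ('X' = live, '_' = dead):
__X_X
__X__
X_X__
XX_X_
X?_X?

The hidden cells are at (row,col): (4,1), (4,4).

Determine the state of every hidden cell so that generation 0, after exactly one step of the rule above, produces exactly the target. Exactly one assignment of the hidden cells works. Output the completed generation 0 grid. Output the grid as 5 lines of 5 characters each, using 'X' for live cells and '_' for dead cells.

Answer: __X_X
__X__
X_X__
XX_X_
X__XX

Derivation:
Hidden generation-0 cells (in order): (4,1), (4,4).
A hidden cell only influences target cells in its own 3x3 neighborhood. Try each of the 2^2 = 4 assignments, step the completed generation 0 forward once under B3/S23, and compare with the target:
  (4,1)=_ (4,4)=_ -> step gives (3,4)='_' but target has 'X' -> reject
  (4,1)=_ (4,4)=X -> step reproduces the target at every cell -> ACCEPT
  (4,1)=X (4,4)=_ -> step gives (3,0)='_' but target has 'X' -> reject
  (4,1)=X (4,4)=X -> step gives (3,0)='_' but target has 'X' -> reject
Unique solution: (4,1)=dead, (4,4)=live.
Check: live-neighbor counts of every cell in the completed generation 0:
02130
14241
25331
34433
23322
Applying B3/S23 to generation 0 with these counts gives:
___X_
__X__
X_XX_
X__XX
XXXXX
which matches the target exactly.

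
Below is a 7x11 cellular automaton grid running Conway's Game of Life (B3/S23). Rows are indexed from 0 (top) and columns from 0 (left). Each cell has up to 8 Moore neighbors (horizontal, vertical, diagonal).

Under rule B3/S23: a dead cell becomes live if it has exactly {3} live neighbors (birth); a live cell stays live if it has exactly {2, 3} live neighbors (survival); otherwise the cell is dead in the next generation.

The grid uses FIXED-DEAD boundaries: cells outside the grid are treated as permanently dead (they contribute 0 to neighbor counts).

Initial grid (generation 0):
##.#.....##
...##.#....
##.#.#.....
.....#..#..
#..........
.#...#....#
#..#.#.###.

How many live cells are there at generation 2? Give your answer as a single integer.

Answer: 20

Derivation:
Simulating step by step:
Generation 0 (given above): 24 live cells
Generation 1: 22 live cells
..###......
...#.#.....
..##.##....
##..#......
...........
##..#.#.##.
....#.#.##.
Generation 2: 20 live cells
..###......
.....##....
.###.##....
.#####.....
.....#.....
........##.
........##.
Population at generation 2: 20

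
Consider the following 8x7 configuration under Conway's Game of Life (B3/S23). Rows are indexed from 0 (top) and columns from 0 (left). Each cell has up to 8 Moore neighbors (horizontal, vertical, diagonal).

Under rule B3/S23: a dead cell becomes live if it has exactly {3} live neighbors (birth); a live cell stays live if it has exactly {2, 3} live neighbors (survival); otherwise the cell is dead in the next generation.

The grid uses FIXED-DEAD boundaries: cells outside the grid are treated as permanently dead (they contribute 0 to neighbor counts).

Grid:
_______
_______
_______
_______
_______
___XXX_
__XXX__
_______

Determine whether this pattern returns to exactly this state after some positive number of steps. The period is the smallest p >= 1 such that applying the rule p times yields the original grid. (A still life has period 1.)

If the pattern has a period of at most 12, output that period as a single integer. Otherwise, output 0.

Simulating and comparing each generation to the original:
Gen 0 (original, given above): 6 live cells
Gen 1: 6 live cells, differs from original
Gen 2: 6 live cells, MATCHES original -> period = 2

Answer: 2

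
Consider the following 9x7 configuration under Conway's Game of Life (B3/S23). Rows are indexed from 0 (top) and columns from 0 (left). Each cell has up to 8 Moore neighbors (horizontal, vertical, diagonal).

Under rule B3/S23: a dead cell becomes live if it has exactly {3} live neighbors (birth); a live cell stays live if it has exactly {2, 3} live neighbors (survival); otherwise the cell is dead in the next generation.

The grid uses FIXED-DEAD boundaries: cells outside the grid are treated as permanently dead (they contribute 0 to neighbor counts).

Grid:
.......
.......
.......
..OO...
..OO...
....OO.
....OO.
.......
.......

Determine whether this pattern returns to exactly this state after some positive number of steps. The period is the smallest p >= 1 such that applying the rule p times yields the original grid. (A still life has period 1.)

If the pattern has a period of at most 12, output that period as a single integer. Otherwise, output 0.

Answer: 2

Derivation:
Simulating and comparing each generation to the original:
Gen 0 (original, given above): 8 live cells
Gen 1: 6 live cells, differs from original
Gen 2: 8 live cells, MATCHES original -> period = 2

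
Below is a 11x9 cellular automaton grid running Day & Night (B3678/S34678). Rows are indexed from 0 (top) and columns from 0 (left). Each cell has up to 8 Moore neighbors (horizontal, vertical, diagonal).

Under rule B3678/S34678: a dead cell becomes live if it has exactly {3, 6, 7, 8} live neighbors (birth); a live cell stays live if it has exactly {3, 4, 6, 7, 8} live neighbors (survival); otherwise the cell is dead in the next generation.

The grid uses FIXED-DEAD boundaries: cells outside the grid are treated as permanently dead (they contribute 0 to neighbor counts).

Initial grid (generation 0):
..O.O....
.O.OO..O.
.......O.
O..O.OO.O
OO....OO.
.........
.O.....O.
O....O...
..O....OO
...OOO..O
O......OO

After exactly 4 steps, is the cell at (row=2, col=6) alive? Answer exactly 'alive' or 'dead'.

Simulating step by step:
Generation 0 (given above): 30 live cells
Generation 1: 26 live cells
.........
..OO.....
..OO.O.OO
.O....O..
.....OOO.
OO....OO.
.........
.O....OOO
...O.OO..
......O.O
....O....
Generation 2: 30 live cells
.........
..OOO....
.OOOO.O..
..O.O...O
OO...O.O.
.....OOO.
OO......O
.....OOO.
.....OOOO
....O..O.
.........
Generation 3: 29 live cells
...O.....
.OO.OO...
.O.OO....
O.O.O.OO.
....OO.OO
......OOO
......O..
.....O...
....OOO.O
.....O.OO
.........
Generation 4: 31 live cells
..O.O....
..O.O....
OO..O.O..
.O..O.OOO
...O.OOOO
......O.O
.....OO..
....OO.O.
....OOO..
....OO.O.
.........

Cell (2,6) at generation 4: 1 -> alive

Answer: alive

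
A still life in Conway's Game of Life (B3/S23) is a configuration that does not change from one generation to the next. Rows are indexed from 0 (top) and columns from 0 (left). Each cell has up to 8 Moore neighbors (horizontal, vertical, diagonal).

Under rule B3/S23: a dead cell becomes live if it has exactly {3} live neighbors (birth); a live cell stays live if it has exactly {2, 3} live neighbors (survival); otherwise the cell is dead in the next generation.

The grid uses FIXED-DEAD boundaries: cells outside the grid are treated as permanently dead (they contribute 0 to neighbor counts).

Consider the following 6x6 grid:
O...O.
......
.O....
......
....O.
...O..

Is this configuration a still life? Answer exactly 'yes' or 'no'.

Answer: no

Derivation:
Compute generation 1 and compare to generation 0 (given above):
Generation 1:
......
......
......
......
......
......
Cell (0,0) differs: gen0=1 vs gen1=0 -> NOT a still life.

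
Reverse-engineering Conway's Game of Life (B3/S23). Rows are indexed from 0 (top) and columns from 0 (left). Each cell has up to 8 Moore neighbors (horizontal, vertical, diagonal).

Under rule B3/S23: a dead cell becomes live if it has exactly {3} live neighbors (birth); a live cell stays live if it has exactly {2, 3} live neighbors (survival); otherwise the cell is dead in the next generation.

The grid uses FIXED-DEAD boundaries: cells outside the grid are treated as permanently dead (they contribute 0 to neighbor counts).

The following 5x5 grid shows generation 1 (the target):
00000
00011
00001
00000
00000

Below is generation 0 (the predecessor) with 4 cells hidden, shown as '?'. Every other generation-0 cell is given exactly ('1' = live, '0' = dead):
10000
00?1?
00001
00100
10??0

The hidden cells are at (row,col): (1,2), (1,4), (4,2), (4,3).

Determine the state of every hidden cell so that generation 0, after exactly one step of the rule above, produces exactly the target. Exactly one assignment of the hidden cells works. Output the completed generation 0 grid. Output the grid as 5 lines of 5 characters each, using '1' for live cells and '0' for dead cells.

Hidden generation-0 cells (in order): (1,2), (1,4), (4,2), (4,3).
A hidden cell only influences target cells in its own 3x3 neighborhood. Try each of the 2^4 = 16 assignments, step the completed generation 0 forward once under B3/S23, and compare with the target:
  (1,2)=0 (1,4)=0 (4,2)=0 (4,3)=0 -> step gives (1,3)='0' but target has '1' -> reject
  (1,2)=0 (1,4)=0 (4,2)=0 (4,3)=1 -> step gives (1,3)='0' but target has '1' -> reject
  (1,2)=0 (1,4)=0 (4,2)=1 (4,3)=0 -> step gives (1,3)='0' but target has '1' -> reject
  (1,2)=0 (1,4)=0 (4,2)=1 (4,3)=1 -> step gives (1,3)='0' but target has '1' -> reject
  (1,2)=0 (1,4)=1 (4,2)=0 (4,3)=0 -> step reproduces the target at every cell -> ACCEPT
  (1,2)=0 (1,4)=1 (4,2)=0 (4,3)=1 -> step gives (3,3)='1' but target has '0' -> reject
  (1,2)=0 (1,4)=1 (4,2)=1 (4,3)=0 -> step gives (3,1)='1' but target has '0' -> reject
  (1,2)=0 (1,4)=1 (4,2)=1 (4,3)=1 -> step gives (3,1)='1' but target has '0' -> reject
  (1,2)=1 (1,4)=0 (4,2)=0 (4,3)=0 -> step gives (1,4)='0' but target has '1' -> reject
  (1,2)=1 (1,4)=0 (4,2)=0 (4,3)=1 -> step gives (1,4)='0' but target has '1' -> reject
  (1,2)=1 (1,4)=0 (4,2)=1 (4,3)=0 -> step gives (1,4)='0' but target has '1' -> reject
  (1,2)=1 (1,4)=0 (4,2)=1 (4,3)=1 -> step gives (1,4)='0' but target has '1' -> reject
  (1,2)=1 (1,4)=1 (4,2)=0 (4,3)=0 -> step gives (0,3)='1' but target has '0' -> reject
  (1,2)=1 (1,4)=1 (4,2)=0 (4,3)=1 -> step gives (0,3)='1' but target has '0' -> reject
  (1,2)=1 (1,4)=1 (4,2)=1 (4,3)=0 -> step gives (0,3)='1' but target has '0' -> reject
  (1,2)=1 (1,4)=1 (4,2)=1 (4,3)=1 -> step gives (0,3)='1' but target has '0' -> reject
Unique solution: (1,2)=dead, (1,4)=live, (4,2)=dead, (4,3)=dead.
Check: live-neighbor counts of every cell in the completed generation 0:
01122
11122
01242
12021
02110
Applying B3/S23 to generation 0 with these counts gives:
00000
00011
00001
00000
00000
which matches the target exactly.

Answer: 10000
00011
00001
00100
10000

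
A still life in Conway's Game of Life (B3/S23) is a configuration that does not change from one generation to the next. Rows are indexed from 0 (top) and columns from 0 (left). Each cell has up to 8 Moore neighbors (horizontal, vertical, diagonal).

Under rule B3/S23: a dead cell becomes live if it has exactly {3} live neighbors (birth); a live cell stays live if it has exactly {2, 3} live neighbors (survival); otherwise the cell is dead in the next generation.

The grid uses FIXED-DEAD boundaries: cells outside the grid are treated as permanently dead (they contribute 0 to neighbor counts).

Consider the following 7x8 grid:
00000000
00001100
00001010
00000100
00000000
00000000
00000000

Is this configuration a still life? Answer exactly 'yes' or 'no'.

Answer: yes

Derivation:
Compute generation 1 and compare to generation 0 (given above):
Generation 1:
00000000
00001100
00001010
00000100
00000000
00000000
00000000
The grids are IDENTICAL -> still life.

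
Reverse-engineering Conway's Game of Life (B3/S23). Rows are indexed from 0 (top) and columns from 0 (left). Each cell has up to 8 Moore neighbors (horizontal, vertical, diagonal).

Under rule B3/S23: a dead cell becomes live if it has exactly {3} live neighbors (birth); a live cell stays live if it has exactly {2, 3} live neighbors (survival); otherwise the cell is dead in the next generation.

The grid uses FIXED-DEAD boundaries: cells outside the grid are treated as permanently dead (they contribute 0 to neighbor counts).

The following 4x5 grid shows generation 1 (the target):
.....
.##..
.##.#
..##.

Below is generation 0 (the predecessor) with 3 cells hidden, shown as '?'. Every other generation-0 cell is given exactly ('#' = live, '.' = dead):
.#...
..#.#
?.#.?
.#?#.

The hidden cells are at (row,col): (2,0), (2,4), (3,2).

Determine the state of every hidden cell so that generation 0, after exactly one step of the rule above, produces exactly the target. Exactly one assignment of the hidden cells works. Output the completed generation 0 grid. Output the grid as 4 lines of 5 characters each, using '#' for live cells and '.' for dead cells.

Answer: .#...
..#.#
..#.#
.#.#.

Derivation:
Hidden generation-0 cells (in order): (2,0), (2,4), (3,2).
A hidden cell only influences target cells in its own 3x3 neighborhood. Try each of the 2^3 = 8 assignments, step the completed generation 0 forward once under B3/S23, and compare with the target:
  (2,0)=. (2,4)=. (3,2)=. -> step gives (1,3)='#' but target has '.' -> reject
  (2,0)=. (2,4)=. (3,2)=# -> step gives (1,3)='#' but target has '.' -> reject
  (2,0)=. (2,4)=# (3,2)=. -> step reproduces the target at every cell -> ACCEPT
  (2,0)=. (2,4)=# (3,2)=# -> step gives (2,1)='.' but target has '#' -> reject
  (2,0)=# (2,4)=. (3,2)=. -> step gives (1,1)='.' but target has '#' -> reject
  (2,0)=# (2,4)=. (3,2)=# -> step gives (1,1)='.' but target has '#' -> reject
  (2,0)=# (2,4)=# (3,2)=. -> step gives (1,1)='.' but target has '#' -> reject
  (2,0)=# (2,4)=# (3,2)=# -> step gives (1,1)='.' but target has '#' -> reject
Unique solution: (2,0)=dead, (2,4)=live, (3,2)=dead.
Check: live-neighbor counts of every cell in the completed generation 0:
11221
13241
13352
11322
Applying B3/S23 to generation 0 with these counts gives:
.....
.##..
.##.#
..##.
which matches the target exactly.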